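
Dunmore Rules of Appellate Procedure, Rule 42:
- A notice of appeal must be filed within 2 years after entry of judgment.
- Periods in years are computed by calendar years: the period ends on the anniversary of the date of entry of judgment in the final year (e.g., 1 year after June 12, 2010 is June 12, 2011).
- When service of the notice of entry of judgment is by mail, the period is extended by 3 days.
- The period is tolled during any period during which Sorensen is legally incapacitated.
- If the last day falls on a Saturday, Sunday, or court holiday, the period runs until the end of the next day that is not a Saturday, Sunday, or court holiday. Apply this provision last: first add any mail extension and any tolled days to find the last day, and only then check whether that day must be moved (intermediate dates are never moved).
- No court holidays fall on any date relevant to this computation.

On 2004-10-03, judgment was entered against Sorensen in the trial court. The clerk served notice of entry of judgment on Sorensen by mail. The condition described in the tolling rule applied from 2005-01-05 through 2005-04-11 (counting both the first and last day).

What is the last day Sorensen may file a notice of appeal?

2 years after 2004-10-03 is October 3, 2006.
Service was by mail, adding 3 days: October 3, 2006 + 3 days = October 6, 2006.
From January 5, 2005 through April 11, 2005 inclusive is 97 days; tolling adds 97 days: October 6, 2006 + 97 days = January 11, 2007.
January 11, 2007 is a Thursday and not a court holiday, so no extension applies.

January 11, 2007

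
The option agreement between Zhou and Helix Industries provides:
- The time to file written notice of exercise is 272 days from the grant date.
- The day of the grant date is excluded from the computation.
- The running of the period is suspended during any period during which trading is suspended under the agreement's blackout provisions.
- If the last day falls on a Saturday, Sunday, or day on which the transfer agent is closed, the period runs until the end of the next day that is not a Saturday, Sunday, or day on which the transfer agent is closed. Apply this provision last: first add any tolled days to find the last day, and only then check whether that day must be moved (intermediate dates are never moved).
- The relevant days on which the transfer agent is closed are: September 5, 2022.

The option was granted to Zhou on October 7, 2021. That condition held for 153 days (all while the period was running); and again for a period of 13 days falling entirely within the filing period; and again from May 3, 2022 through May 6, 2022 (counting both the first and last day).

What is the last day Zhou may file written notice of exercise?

272 days after October 7, 2021 is July 6, 2022.
Tolling adds 153 days: July 6, 2022 + 153 days = December 6, 2022.
Tolling adds 13 days: December 6, 2022 + 13 days = December 19, 2022.
From May 3, 2022 through May 6, 2022 inclusive is 4 days; tolling adds 4 days: December 19, 2022 + 4 days = December 23, 2022.
December 23, 2022 is a Friday and not a day on which the transfer agent is closed, so no extension applies.

December 23, 2022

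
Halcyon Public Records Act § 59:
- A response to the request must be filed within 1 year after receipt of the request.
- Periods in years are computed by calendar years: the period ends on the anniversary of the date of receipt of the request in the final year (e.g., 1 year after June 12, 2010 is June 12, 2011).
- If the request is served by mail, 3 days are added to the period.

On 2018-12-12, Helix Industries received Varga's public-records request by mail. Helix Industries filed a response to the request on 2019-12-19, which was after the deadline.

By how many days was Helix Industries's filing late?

4 days

1 year after 2018-12-12 is December 12, 2019.
Service was by mail, adding 3 days: December 12, 2019 + 3 days = December 15, 2019.
The deadline is December 15, 2019; from December 15, 2019 to December 19, 2019 is 4 days.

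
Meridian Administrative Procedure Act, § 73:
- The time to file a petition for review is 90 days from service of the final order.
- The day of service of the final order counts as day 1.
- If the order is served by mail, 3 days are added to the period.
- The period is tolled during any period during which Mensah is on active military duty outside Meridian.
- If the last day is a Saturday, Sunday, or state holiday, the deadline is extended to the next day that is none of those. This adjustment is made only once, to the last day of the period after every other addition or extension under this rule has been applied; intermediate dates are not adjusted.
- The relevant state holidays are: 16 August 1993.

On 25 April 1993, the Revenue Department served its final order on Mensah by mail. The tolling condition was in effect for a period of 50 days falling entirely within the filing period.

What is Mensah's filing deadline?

Counting 25 April 1993 as day 1, day 90 is July 23, 1993.
Service was by mail, adding 3 days: July 23, 1993 + 3 days = July 26, 1993.
Tolling adds 50 days: July 26, 1993 + 50 days = September 14, 1993.
September 14, 1993 is a Tuesday and not a state holiday, so no extension applies.

September 14, 1993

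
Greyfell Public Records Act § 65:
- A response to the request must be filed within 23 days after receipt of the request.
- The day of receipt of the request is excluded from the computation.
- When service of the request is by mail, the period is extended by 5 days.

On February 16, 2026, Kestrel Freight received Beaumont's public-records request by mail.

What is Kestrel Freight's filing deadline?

March 16, 2026

23 days after February 16, 2026 is March 11, 2026.
Service was by mail, adding 5 days: March 11, 2026 + 5 days = March 16, 2026.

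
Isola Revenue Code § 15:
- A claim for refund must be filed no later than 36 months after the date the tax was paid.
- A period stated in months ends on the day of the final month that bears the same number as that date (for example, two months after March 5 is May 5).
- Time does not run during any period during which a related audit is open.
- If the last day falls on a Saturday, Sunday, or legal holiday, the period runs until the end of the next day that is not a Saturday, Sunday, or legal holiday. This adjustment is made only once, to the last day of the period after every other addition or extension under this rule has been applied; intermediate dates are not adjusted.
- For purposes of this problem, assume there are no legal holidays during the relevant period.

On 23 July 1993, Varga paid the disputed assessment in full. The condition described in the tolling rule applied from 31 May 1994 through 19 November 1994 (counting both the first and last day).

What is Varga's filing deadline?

January 13, 1997

36 months after 23 July 1993 is July 23, 1996.
From May 31, 1994 through November 19, 1994 inclusive is 173 days; tolling adds 173 days: July 23, 1996 + 173 days = January 12, 1997.
January 12, 1997 is Sunday. The next qualifying day is January 13, 1997.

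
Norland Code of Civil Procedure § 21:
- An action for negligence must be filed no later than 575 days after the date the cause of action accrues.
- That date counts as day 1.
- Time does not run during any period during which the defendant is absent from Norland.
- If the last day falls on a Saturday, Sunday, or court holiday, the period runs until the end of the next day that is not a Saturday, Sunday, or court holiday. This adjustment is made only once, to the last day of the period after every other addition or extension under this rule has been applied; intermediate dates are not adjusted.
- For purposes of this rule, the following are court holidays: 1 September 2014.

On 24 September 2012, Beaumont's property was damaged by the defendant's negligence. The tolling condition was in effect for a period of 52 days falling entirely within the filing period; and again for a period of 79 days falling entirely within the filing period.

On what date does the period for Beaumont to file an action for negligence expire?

September 2, 2014

Counting 24 September 2012 as day 1, day 575 is April 21, 2014.
Tolling adds 52 days: April 21, 2014 + 52 days = June 12, 2014.
Tolling adds 79 days: June 12, 2014 + 79 days = August 30, 2014.
August 30, 2014 is Saturday; August 31, 2014 is Sunday; September 1, 2014 is a listed holiday. The next qualifying day is September 2, 2014.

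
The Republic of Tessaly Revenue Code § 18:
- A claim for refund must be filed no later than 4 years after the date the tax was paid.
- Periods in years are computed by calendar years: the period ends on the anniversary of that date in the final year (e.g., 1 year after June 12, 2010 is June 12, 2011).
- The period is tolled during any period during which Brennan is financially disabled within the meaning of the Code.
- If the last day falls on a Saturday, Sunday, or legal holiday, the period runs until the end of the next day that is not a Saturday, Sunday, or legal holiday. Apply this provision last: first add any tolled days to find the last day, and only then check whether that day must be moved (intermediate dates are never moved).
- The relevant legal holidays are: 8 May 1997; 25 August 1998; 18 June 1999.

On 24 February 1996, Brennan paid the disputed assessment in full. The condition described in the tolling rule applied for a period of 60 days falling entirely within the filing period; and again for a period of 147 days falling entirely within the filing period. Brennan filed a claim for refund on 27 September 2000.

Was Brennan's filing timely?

No

4 years after 24 February 1996 is February 24, 2000.
Tolling adds 60 days: February 24, 2000 + 60 days = April 24, 2000.
Tolling adds 147 days: April 24, 2000 + 147 days = September 18, 2000.
September 18, 2000 is a Monday and not a legal holiday, so no extension applies.
The deadline is September 18, 2000; the filing on September 27, 2000 is after that date.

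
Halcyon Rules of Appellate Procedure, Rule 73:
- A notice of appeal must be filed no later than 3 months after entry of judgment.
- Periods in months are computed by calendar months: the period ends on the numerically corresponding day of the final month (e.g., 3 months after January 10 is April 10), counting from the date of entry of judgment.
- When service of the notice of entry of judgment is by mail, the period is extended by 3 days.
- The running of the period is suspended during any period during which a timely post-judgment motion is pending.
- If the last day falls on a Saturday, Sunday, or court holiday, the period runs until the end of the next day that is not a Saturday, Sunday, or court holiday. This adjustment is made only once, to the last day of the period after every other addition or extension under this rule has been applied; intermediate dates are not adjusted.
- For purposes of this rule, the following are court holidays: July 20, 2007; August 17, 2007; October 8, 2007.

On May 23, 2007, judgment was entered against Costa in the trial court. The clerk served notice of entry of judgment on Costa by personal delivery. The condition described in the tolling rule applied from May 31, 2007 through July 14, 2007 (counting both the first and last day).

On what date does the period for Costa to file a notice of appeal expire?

3 months after May 23, 2007 is August 23, 2007.
Service was not by mail, so no mail extension applies.
From May 31, 2007 through July 14, 2007 inclusive is 45 days; tolling adds 45 days: August 23, 2007 + 45 days = October 7, 2007.
October 7, 2007 is Sunday; October 8, 2007 is a listed holiday. The next qualifying day is October 9, 2007.

October 9, 2007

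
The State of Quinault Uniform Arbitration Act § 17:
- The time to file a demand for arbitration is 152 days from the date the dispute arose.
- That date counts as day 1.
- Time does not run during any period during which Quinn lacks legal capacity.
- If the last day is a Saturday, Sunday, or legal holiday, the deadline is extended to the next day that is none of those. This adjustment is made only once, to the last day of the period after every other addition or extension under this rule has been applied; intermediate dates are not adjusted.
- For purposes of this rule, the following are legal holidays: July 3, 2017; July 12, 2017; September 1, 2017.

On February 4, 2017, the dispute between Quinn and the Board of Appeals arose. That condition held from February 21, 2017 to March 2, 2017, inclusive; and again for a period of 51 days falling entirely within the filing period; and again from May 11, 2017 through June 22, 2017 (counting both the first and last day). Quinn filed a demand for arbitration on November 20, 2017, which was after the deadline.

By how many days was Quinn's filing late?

34 days

Counting February 4, 2017 as day 1, day 152 is July 5, 2017.
From February 21, 2017 through March 2, 2017 inclusive is 10 days; tolling adds 10 days: July 5, 2017 + 10 days = July 15, 2017.
Tolling adds 51 days: July 15, 2017 + 51 days = September 4, 2017.
From May 11, 2017 through June 22, 2017 inclusive is 43 days; tolling adds 43 days: September 4, 2017 + 43 days = October 17, 2017.
October 17, 2017 is a Tuesday and not a legal holiday, so no extension applies.
The deadline is October 17, 2017; from October 17, 2017 to November 20, 2017 is 34 days.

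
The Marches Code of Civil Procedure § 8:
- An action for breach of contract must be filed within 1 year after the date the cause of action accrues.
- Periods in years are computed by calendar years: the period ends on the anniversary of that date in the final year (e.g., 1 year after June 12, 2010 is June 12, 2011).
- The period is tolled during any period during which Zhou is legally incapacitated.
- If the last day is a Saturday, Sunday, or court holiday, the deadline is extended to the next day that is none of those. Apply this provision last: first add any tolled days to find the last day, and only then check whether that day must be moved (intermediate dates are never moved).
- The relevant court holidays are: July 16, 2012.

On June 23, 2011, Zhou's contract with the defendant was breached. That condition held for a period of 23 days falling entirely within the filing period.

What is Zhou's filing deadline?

1 year after June 23, 2011 is June 23, 2012.
Tolling adds 23 days: June 23, 2012 + 23 days = July 16, 2012.
July 16, 2012 is a listed holiday. The next qualifying day is July 17, 2012.

July 17, 2012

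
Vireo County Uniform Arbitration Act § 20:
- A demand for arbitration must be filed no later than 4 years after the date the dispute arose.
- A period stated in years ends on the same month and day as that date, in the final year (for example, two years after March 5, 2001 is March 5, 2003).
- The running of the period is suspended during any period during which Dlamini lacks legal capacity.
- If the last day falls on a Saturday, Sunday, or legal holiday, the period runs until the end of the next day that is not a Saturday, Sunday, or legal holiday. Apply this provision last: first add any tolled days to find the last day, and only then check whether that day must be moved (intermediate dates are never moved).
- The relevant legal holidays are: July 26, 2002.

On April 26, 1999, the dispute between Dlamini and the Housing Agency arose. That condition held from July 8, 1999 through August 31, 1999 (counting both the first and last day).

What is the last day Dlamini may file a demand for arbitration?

4 years after April 26, 1999 is April 26, 2003.
From July 8, 1999 through August 31, 1999 inclusive is 55 days; tolling adds 55 days: April 26, 2003 + 55 days = June 20, 2003.
June 20, 2003 is a Friday and not a legal holiday, so no extension applies.

June 20, 2003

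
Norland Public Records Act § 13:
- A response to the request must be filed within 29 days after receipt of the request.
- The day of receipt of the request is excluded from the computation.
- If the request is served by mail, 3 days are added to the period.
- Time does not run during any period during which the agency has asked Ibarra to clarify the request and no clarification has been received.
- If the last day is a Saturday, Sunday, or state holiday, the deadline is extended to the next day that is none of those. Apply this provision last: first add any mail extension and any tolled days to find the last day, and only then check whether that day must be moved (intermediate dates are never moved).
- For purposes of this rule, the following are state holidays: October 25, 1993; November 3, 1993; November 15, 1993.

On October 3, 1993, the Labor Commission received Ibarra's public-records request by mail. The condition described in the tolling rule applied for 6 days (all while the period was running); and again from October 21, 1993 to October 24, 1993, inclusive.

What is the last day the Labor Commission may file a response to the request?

November 16, 1993

29 days after October 3, 1993 is November 1, 1993.
Service was by mail, adding 3 days: November 1, 1993 + 3 days = November 4, 1993.
Tolling adds 6 days: November 4, 1993 + 6 days = November 10, 1993.
From October 21, 1993 through October 24, 1993 inclusive is 4 days; tolling adds 4 days: November 10, 1993 + 4 days = November 14, 1993.
November 14, 1993 is Sunday; November 15, 1993 is a listed holiday. The next qualifying day is November 16, 1993.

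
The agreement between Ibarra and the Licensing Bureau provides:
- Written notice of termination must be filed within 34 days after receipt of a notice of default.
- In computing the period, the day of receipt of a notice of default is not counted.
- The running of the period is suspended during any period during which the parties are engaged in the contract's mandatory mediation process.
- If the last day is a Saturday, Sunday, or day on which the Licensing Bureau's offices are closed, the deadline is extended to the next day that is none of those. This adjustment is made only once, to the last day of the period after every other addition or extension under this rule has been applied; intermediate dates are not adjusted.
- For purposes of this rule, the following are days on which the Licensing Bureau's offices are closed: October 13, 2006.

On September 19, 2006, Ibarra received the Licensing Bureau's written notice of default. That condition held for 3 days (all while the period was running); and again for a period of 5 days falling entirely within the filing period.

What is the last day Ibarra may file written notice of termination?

34 days after September 19, 2006 is October 23, 2006.
Tolling adds 3 days: October 23, 2006 + 3 days = October 26, 2006.
Tolling adds 5 days: October 26, 2006 + 5 days = October 31, 2006.
October 31, 2006 is a Tuesday and not a day on which the Licensing Bureau's offices are closed, so no extension applies.

October 31, 2006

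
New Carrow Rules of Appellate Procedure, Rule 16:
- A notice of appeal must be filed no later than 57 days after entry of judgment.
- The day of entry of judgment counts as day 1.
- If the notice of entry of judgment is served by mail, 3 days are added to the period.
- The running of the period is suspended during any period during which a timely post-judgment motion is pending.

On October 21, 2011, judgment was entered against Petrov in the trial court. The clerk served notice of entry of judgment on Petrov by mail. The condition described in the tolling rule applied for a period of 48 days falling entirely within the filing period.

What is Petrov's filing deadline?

Counting October 21, 2011 as day 1, day 57 is December 16, 2011.
Service was by mail, adding 3 days: December 16, 2011 + 3 days = December 19, 2011.
Tolling adds 48 days: December 19, 2011 + 48 days = February 5, 2012.

February 5, 2012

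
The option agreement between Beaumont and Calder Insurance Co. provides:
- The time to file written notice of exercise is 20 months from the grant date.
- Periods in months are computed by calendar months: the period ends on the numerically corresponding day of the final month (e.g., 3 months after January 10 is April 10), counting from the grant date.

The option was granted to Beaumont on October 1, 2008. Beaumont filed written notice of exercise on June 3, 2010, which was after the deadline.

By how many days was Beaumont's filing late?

2 days

20 months after October 1, 2008 is June 1, 2010.
The deadline is June 1, 2010; from June 1, 2010 to June 3, 2010 is 2 days.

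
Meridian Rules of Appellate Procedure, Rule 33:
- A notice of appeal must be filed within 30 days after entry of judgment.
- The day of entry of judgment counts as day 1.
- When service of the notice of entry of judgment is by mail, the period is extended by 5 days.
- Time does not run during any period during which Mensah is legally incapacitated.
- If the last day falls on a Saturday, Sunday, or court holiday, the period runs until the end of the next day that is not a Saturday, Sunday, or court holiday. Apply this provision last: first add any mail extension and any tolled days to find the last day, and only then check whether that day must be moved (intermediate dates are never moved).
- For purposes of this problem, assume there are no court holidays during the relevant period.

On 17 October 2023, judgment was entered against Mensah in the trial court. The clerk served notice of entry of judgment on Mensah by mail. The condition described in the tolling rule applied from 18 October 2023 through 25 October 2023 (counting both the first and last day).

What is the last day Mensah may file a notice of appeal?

November 28, 2023

Counting 17 October 2023 as day 1, day 30 is November 15, 2023.
Service was by mail, adding 5 days: November 15, 2023 + 5 days = November 20, 2023.
From October 18, 2023 through October 25, 2023 inclusive is 8 days; tolling adds 8 days: November 20, 2023 + 8 days = November 28, 2023.
November 28, 2023 is a Tuesday and not a court holiday, so no extension applies.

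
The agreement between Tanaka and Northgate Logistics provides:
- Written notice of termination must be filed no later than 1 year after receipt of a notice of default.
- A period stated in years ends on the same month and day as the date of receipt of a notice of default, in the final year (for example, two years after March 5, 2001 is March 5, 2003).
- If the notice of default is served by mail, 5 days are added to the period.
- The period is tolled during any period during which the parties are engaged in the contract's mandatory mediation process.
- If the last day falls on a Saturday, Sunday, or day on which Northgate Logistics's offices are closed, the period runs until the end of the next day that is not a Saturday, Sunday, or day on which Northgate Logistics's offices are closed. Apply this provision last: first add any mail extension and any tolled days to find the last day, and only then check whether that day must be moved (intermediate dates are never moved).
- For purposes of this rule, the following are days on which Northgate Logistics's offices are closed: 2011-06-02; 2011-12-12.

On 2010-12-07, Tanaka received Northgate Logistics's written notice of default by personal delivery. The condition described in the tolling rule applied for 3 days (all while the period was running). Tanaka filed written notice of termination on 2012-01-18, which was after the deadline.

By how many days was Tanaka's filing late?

1 year after 2010-12-07 is December 7, 2011.
Service was not by mail, so no mail extension applies.
Tolling adds 3 days: December 7, 2011 + 3 days = December 10, 2011.
December 10, 2011 is Saturday; December 11, 2011 is Sunday; December 12, 2011 is a listed holiday. The next qualifying day is December 13, 2011.
The deadline is December 13, 2011; from December 13, 2011 to January 18, 2012 is 36 days.

36 days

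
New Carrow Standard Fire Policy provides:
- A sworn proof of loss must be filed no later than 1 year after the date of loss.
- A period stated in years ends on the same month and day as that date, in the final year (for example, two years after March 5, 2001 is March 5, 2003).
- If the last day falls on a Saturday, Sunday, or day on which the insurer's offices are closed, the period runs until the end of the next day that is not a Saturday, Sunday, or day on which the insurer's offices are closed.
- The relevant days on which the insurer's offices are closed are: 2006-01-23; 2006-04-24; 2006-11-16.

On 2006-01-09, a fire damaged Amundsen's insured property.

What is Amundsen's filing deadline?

January 9, 2007

1 year after 2006-01-09 is January 9, 2007.
January 9, 2007 is a Tuesday and not a day on which the insurer's offices are closed, so no extension applies.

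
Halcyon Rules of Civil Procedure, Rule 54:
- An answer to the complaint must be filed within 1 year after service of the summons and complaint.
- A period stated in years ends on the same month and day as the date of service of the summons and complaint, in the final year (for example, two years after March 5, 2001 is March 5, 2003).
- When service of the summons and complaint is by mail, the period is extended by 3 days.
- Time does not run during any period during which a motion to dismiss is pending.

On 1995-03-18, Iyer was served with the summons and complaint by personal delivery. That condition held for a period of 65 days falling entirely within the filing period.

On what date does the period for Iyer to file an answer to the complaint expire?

May 22, 1996

1 year after 1995-03-18 is March 18, 1996.
Service was not by mail, so no mail extension applies.
Tolling adds 65 days: March 18, 1996 + 65 days = May 22, 1996.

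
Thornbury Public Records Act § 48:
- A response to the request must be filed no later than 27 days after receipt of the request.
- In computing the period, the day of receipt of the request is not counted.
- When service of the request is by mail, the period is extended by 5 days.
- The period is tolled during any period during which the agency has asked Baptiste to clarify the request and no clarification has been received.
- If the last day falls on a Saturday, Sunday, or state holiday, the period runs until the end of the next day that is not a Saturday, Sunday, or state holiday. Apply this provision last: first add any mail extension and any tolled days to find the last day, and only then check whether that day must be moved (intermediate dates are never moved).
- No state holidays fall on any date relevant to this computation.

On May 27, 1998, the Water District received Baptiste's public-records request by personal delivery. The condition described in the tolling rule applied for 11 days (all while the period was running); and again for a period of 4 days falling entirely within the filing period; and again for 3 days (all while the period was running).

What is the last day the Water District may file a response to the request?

27 days after May 27, 1998 is June 23, 1998.
Service was not by mail, so no mail extension applies.
Tolling adds 11 days: June 23, 1998 + 11 days = July 4, 1998.
Tolling adds 4 days: July 4, 1998 + 4 days = July 8, 1998.
Tolling adds 3 days: July 8, 1998 + 3 days = July 11, 1998.
July 11, 1998 is Saturday; July 12, 1998 is Sunday. The next qualifying day is July 13, 1998.

July 13, 1998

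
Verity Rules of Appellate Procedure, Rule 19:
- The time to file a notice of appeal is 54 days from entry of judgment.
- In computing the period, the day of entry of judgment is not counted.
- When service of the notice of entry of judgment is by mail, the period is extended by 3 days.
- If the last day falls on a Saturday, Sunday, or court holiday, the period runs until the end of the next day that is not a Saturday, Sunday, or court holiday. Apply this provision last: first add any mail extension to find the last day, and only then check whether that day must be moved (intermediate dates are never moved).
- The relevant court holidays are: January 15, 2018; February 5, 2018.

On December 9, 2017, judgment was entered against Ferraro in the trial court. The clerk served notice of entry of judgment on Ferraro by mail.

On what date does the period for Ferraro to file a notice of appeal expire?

54 days after December 9, 2017 is February 1, 2018.
Service was by mail, adding 3 days: February 1, 2018 + 3 days = February 4, 2018.
February 4, 2018 is Sunday; February 5, 2018 is a listed holiday. The next qualifying day is February 6, 2018.

February 6, 2018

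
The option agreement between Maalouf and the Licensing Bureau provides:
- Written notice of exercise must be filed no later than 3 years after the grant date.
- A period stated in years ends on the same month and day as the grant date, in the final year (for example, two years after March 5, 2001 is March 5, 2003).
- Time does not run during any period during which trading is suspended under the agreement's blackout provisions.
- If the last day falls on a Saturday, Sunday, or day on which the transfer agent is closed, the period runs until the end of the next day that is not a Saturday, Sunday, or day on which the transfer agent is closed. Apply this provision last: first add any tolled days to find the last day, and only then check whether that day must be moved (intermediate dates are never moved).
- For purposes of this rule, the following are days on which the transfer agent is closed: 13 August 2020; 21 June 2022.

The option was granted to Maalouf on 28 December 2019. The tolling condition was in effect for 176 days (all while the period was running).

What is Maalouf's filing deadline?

3 years after 28 December 2019 is December 28, 2022.
Tolling adds 176 days: December 28, 2022 + 176 days = June 22, 2023.
June 22, 2023 is a Thursday and not a day on which the transfer agent is closed, so no extension applies.

June 22, 2023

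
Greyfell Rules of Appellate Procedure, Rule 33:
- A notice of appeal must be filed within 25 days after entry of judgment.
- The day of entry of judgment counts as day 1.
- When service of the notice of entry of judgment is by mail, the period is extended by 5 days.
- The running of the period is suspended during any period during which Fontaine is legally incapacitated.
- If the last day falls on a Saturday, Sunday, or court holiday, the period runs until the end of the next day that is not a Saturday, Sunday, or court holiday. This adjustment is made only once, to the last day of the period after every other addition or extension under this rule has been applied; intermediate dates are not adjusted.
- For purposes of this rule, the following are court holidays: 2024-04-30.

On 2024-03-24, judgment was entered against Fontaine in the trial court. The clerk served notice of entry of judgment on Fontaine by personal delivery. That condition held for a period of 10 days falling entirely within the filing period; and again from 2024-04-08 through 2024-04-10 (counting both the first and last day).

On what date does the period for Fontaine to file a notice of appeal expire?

May 1, 2024

Counting 2024-03-24 as day 1, day 25 is April 17, 2024.
Service was not by mail, so no mail extension applies.
Tolling adds 10 days: April 17, 2024 + 10 days = April 27, 2024.
From April 8, 2024 through April 10, 2024 inclusive is 3 days; tolling adds 3 days: April 27, 2024 + 3 days = April 30, 2024.
April 30, 2024 is a listed holiday. The next qualifying day is May 1, 2024.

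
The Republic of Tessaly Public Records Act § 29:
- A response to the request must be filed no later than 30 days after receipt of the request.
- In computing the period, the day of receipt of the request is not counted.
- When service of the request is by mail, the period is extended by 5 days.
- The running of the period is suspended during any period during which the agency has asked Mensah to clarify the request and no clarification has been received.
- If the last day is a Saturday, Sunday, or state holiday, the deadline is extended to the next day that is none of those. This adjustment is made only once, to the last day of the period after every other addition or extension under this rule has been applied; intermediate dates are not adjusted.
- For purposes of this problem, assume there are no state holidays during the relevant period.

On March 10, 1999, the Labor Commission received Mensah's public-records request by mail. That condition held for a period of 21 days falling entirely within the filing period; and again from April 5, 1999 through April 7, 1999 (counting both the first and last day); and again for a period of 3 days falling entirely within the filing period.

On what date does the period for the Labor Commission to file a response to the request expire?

May 11, 1999

30 days after March 10, 1999 is April 9, 1999.
Service was by mail, adding 5 days: April 9, 1999 + 5 days = April 14, 1999.
Tolling adds 21 days: April 14, 1999 + 21 days = May 5, 1999.
From April 5, 1999 through April 7, 1999 inclusive is 3 days; tolling adds 3 days: May 5, 1999 + 3 days = May 8, 1999.
Tolling adds 3 days: May 8, 1999 + 3 days = May 11, 1999.
May 11, 1999 is a Tuesday and not a state holiday, so no extension applies.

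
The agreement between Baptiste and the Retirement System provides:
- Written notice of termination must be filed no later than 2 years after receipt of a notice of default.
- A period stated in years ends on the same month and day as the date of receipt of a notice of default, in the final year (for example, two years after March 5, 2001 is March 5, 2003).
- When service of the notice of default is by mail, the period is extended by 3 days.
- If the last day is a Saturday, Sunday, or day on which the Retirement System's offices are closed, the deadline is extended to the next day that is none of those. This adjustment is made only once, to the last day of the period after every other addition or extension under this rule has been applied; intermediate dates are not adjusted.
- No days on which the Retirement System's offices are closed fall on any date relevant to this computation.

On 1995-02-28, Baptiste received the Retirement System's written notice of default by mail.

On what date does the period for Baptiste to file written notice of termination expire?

March 3, 1997

2 years after 1995-02-28 is February 28, 1997.
Service was by mail, adding 3 days: February 28, 1997 + 3 days = March 3, 1997.
March 3, 1997 is a Monday and not a day on which the Retirement System's offices are closed, so no extension applies.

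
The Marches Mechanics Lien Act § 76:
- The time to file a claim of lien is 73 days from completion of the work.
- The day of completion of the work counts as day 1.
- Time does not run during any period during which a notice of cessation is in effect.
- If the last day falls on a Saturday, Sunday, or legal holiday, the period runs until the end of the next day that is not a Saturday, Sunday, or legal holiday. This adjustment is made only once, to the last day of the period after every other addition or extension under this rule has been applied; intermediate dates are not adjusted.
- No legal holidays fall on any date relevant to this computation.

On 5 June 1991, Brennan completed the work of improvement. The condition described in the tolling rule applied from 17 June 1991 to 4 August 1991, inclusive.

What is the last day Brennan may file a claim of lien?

October 4, 1991

Counting 5 June 1991 as day 1, day 73 is August 16, 1991.
From June 17, 1991 through August 4, 1991 inclusive is 49 days; tolling adds 49 days: August 16, 1991 + 49 days = October 4, 1991.
October 4, 1991 is a Friday and not a legal holiday, so no extension applies.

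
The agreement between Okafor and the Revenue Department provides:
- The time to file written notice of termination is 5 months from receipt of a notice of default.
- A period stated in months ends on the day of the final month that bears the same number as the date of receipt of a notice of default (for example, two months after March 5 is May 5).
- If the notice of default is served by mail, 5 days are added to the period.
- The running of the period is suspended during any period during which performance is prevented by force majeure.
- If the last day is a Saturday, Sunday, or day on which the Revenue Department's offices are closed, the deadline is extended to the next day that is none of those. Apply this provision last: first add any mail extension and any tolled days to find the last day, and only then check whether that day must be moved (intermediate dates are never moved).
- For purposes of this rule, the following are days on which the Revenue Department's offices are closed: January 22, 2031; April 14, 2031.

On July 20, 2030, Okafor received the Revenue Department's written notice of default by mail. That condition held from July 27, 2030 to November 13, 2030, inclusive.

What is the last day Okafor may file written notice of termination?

5 months after July 20, 2030 is December 20, 2030.
Service was by mail, adding 5 days: December 20, 2030 + 5 days = December 25, 2030.
From July 27, 2030 through November 13, 2030 inclusive is 110 days; tolling adds 110 days: December 25, 2030 + 110 days = April 14, 2031.
April 14, 2031 is a listed holiday. The next qualifying day is April 15, 2031.

April 15, 2031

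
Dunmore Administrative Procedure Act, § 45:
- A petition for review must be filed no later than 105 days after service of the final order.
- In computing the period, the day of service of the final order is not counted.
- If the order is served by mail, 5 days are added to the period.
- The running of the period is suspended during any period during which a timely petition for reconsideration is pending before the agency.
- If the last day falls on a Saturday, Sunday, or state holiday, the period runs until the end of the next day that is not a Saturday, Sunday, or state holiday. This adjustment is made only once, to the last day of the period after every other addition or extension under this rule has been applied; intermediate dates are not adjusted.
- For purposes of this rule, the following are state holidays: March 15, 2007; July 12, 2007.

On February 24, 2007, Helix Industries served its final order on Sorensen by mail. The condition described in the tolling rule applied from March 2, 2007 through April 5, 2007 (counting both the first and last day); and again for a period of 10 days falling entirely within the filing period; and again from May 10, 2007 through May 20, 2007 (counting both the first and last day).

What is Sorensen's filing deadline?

August 9, 2007

105 days after February 24, 2007 is June 9, 2007.
Service was by mail, adding 5 days: June 9, 2007 + 5 days = June 14, 2007.
From March 2, 2007 through April 5, 2007 inclusive is 35 days; tolling adds 35 days: June 14, 2007 + 35 days = July 19, 2007.
Tolling adds 10 days: July 19, 2007 + 10 days = July 29, 2007.
From May 10, 2007 through May 20, 2007 inclusive is 11 days; tolling adds 11 days: July 29, 2007 + 11 days = August 9, 2007.
August 9, 2007 is a Thursday and not a state holiday, so no extension applies.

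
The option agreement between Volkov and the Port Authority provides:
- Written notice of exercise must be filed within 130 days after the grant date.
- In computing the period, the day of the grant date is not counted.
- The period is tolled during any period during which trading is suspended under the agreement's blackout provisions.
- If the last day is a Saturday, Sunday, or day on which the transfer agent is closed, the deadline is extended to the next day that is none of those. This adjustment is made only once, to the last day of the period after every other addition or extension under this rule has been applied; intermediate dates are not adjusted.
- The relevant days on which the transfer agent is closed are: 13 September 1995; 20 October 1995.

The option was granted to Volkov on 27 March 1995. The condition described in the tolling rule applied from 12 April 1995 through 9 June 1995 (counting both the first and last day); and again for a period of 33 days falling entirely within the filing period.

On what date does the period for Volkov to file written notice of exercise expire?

November 6, 1995

130 days after 27 March 1995 is August 4, 1995.
From April 12, 1995 through June 9, 1995 inclusive is 59 days; tolling adds 59 days: August 4, 1995 + 59 days = October 2, 1995.
Tolling adds 33 days: October 2, 1995 + 33 days = November 4, 1995.
November 4, 1995 is Saturday; November 5, 1995 is Sunday. The next qualifying day is November 6, 1995.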